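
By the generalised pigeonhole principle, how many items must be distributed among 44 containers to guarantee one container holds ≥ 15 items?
n = (15 − 1)·44 + 1 = 617

By the generalised pigeonhole principle, to guarantee some box contains ≥ r objects we need more than (r − 1) · k objects total. Threshold: n = (r − 1) · k + 1. With r = 15 and k = 44: n = 14 · 44 + 1 = 616 + 1 = 617. For n = 616 = 14 · 44, we can put exactly 14 objects in every box, avoiding 15 in any single one — so 617 is tight.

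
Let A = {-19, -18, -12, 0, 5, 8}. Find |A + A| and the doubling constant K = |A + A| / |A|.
K = |A + A| / |A| = 21/6 = 7/2

Enumerate A + A = {a + b : a, b ∈ A}. With |A| = 6, there are |A|^2 = 36 ordered sum pairs; collecting distinct values, A + A = {-38, -37, -36, -31, -30, -24, -19, -18, -14, -13, -12, -11, -10, -7, -4, 0, 5, 8, 10, 13, 16}, so |A + A| = 21. Thus K = 21/6 = 7/2. For comparison, the minimum possible |A + A| over all 6-element sets is 2·6 − 1 = 11 (so min K = 11/6), attained only by arithmetic progressions.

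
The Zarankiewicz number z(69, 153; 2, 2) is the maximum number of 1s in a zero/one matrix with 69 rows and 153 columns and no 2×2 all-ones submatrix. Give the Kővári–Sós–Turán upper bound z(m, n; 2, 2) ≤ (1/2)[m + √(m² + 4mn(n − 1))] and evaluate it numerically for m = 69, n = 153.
z(69, 153; 2, 2) ≤ (1/2)[69 + √(69² + 4·69·153·152)] = (1/2)[69 + √6423417] = 1301.723

Kővári–Sós–Turán: let r_1, ..., r_69 be the row sums and z = Σ r_i the total number of 1s. Each pair of columns can share at most one row with both entries 1 (else a 2×2 all-ones block appears), so Σ_i C(r_i, 2) ≤ C(153, 2) = 11628. By convexity Σ_i C(r_i, 2) ≥ 69·C(z/69, 2) = z(z − 69)/(2·69), giving z² − 69z − 69·153·152 ≤ 0 and hence z ≤ (1/2)[69 + √(4761 + 4·1604664)] = (1/2)[69 + √6423417] ≈ (1/2)(69 + 2534.4461) = 1301.723.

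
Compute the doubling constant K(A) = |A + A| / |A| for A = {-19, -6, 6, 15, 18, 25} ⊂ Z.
K = |A + A| / |A| = 20/6 = 10/3

Enumerate A + A = {a + b : a, b ∈ A}. With |A| = 6, there are |A|^2 = 36 ordered sum pairs; collecting distinct values, A + A = {-38, -25, -13, -12, -4, -1, 0, 6, 9, 12, 19, 21, 24, 30, 31, 33, 36, 40, 43, 50}, so |A + A| = 20. Thus K = 20/6 = 10/3. For comparison, the minimum possible |A + A| over all 6-element sets is 2·6 − 1 = 11 (so min K = 11/6), attained only by arithmetic progressions.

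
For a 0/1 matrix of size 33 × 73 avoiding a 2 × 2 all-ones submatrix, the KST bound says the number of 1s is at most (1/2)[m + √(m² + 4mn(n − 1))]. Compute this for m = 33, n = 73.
z(33, 73; 2, 2) ≤ (1/2)[33 + √(33² + 4·33·73·72)] = (1/2)[33 + √694881] = 433.2976

Kővári–Sós–Turán: let r_1, ..., r_33 be the row sums and z = Σ r_i the total number of 1s. Each pair of columns can share at most one row with both entries 1 (else a 2×2 all-ones block appears), so Σ_i C(r_i, 2) ≤ C(73, 2) = 2628. By convexity Σ_i C(r_i, 2) ≥ 33·C(z/33, 2) = z(z − 33)/(2·33), giving z² − 33z − 33·73·72 ≤ 0 and hence z ≤ (1/2)[33 + √(1089 + 4·173448)] = (1/2)[33 + √694881] ≈ (1/2)(33 + 833.5952) = 433.2976.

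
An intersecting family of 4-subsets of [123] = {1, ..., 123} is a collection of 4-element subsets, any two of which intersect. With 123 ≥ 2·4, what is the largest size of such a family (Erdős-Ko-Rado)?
max |F| = C(122, 3) = 295240

The Erdős-Ko-Rado theorem states: for n ≥ 2k, an intersecting family of k-subsets of an n-element set has size at most C(n − 1, k − 1), with equality for 'star' families {A ⊆ [n] : |A| = k, i ∈ A} (fix an element i). For n = 123, k = 4: C(122, 3) = 295240.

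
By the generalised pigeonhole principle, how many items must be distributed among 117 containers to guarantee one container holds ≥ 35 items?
n = (35 − 1)·117 + 1 = 3979

By the generalised pigeonhole principle, to guarantee some box contains ≥ r objects we need more than (r − 1) · k objects total. Threshold: n = (r − 1) · k + 1. With r = 35 and k = 117: n = 34 · 117 + 1 = 3978 + 1 = 3979. For n = 3978 = 34 · 117, we can put exactly 34 objects in every box, avoiding 35 in any single one — so 3979 is tight.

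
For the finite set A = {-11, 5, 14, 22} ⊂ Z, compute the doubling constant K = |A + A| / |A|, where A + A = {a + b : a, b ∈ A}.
K = |A + A| / |A| = 10/4 = 5/2

Enumerate A + A = {a + b : a, b ∈ A}. With |A| = 4, there are |A|^2 = 16 ordered sum pairs; collecting distinct values, A + A = {-22, -6, 3, 10, 11, 19, 27, 28, 36, 44}, so |A + A| = 10. Thus K = 10/4 = 5/2. For comparison, the minimum possible |A + A| over all 4-element sets is 2·4 − 1 = 7 (so min K = 7/4), attained only by arithmetic progressions.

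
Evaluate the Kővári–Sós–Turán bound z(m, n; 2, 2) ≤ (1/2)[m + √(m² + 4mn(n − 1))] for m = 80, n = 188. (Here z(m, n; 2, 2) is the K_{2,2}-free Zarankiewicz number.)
z(80, 188; 2, 2) ≤ (1/2)[80 + √(80² + 4·80·188·187)] = (1/2)[80 + √11256320] = 1717.522

Kővári–Sós–Turán: let r_1, ..., r_80 be the row sums and z = Σ r_i the total number of 1s. Each pair of columns can share at most one row with both entries 1 (else a 2×2 all-ones block appears), so Σ_i C(r_i, 2) ≤ C(188, 2) = 17578. By convexity Σ_i C(r_i, 2) ≥ 80·C(z/80, 2) = z(z − 80)/(2·80), giving z² − 80z − 80·188·187 ≤ 0 and hence z ≤ (1/2)[80 + √(6400 + 4·2812480)] = (1/2)[80 + √11256320] ≈ (1/2)(80 + 3355.044) = 1717.522.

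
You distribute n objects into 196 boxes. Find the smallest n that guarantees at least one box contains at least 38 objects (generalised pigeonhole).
n = (38 − 1)·196 + 1 = 7253

By the generalised pigeonhole principle, to guarantee some box contains ≥ r objects we need more than (r − 1) · k objects total. Threshold: n = (r − 1) · k + 1. With r = 38 and k = 196: n = 37 · 196 + 1 = 7252 + 1 = 7253. For n = 7252 = 37 · 196, we can put exactly 37 objects in every box, avoiding 38 in any single one — so 7253 is tight.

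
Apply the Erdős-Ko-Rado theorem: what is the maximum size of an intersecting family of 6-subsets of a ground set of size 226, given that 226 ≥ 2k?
max |F| = C(225, 5) = 4595146920

The Erdős-Ko-Rado theorem states: for n ≥ 2k, an intersecting family of k-subsets of an n-element set has size at most C(n − 1, k − 1), with equality for 'star' families {A ⊆ [n] : |A| = k, i ∈ A} (fix an element i). For n = 226, k = 6: C(225, 5) = 4595146920.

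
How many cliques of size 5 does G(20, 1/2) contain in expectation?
E[# K_5] = C(20, 5) · (1/2)^C(5, 2) = 15504 / 2^10 = 969/64 = 15.140625

For each 5-subset S of vertices (there are C(20, 5) = 15504 such S), let X_S = 1 if S induces a K_5 (all C(5, 2) = 10 edges present). Then P(X_S = 1) = (1/2)^10 = 1/1024. By linearity of expectation, E[# K_5] = C(20, 5) · (1/2)^10 = 15504 / 1024 = 969/64 = 15.140625.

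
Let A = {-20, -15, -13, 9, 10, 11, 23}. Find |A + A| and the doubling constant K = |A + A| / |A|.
K = |A + A| / |A| = 26/7

Enumerate A + A = {a + b : a, b ∈ A}. With |A| = 7, there are |A|^2 = 49 ordered sum pairs; collecting distinct values, A + A = {-40, -35, -33, -30, -28, -26, -11, -10, -9, -6, -5, -4, -3, -2, 3, 8, 10, 18, 19, 20, 21, 22, 32, 33, 34, 46}, so |A + A| = 26. Thus K = 26/7. For comparison, the minimum possible |A + A| over all 7-element sets is 2·7 − 1 = 13 (so min K = 13/7), attained only by arithmetic progressions.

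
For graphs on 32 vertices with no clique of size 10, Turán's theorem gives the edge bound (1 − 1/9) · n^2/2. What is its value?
Turán density bound = (8/9) · 32^2/2 = 4096/9 ≈ 455.1111

Turán's theorem: ex(n, K_{r+1}) is achieved by the complete r-partite Turán graph T(n, r) with parts as balanced as possible, and is at most (1 − 1/r) · n^2/2. For r = 9, n = 32: the density bound is (8/9) · 1024/2 = 4096/9 ≈ 455.1111. The integer-valued extremum is e(T(32, 9)) = 454, which is strictly less than the density bound 4096/9 since 9 ∤ 32 (the parts of T(32, 9) cannot all be equal).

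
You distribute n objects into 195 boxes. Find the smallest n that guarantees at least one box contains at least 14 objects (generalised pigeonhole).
n = (14 − 1)·195 + 1 = 2536

By the generalised pigeonhole principle, to guarantee some box contains ≥ r objects we need more than (r − 1) · k objects total. Threshold: n = (r − 1) · k + 1. With r = 14 and k = 195: n = 13 · 195 + 1 = 2535 + 1 = 2536. For n = 2535 = 13 · 195, we can put exactly 13 objects in every box, avoiding 14 in any single one — so 2536 is tight.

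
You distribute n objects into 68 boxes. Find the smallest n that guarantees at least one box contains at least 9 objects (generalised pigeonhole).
n = (9 − 1)·68 + 1 = 545

By the generalised pigeonhole principle, to guarantee some box contains ≥ r objects we need more than (r − 1) · k objects total. Threshold: n = (r − 1) · k + 1. With r = 9 and k = 68: n = 8 · 68 + 1 = 544 + 1 = 545. For n = 544 = 8 · 68, we can put exactly 8 objects in every box, avoiding 9 in any single one — so 545 is tight.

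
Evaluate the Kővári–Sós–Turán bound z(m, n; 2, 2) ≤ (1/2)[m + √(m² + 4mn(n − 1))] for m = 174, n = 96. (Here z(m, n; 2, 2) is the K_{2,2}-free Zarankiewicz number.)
z(174, 96; 2, 2) ≤ (1/2)[174 + √(174² + 4·174·96·95)] = (1/2)[174 + √6377796] = 1349.7149

Kővári–Sós–Turán: let r_1, ..., r_174 be the row sums and z = Σ r_i the total number of 1s. Each pair of columns can share at most one row with both entries 1 (else a 2×2 all-ones block appears), so Σ_i C(r_i, 2) ≤ C(96, 2) = 4560. By convexity Σ_i C(r_i, 2) ≥ 174·C(z/174, 2) = z(z − 174)/(2·174), giving z² − 174z − 174·96·95 ≤ 0 and hence z ≤ (1/2)[174 + √(30276 + 4·1586880)] = (1/2)[174 + √6377796] ≈ (1/2)(174 + 2525.4299) = 1349.7149.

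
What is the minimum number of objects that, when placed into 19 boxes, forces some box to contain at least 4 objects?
n = (4 − 1)·19 + 1 = 58

By the generalised pigeonhole principle, to guarantee some box contains ≥ r objects we need more than (r − 1) · k objects total. Threshold: n = (r − 1) · k + 1. With r = 4 and k = 19: n = 3 · 19 + 1 = 57 + 1 = 58. For n = 57 = 3 · 19, we can put exactly 3 objects in every box, avoiding 4 in any single one — so 58 is tight.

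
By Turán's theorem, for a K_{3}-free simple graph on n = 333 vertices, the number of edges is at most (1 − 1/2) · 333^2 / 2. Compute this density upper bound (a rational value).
Turán density bound = (1/2) · 333^2/2 = 110889/4 ≈ 27722.25

Turán's theorem: ex(n, K_{r+1}) is achieved by the complete r-partite Turán graph T(n, r) with parts as balanced as possible, and is at most (1 − 1/r) · n^2/2. For r = 2, n = 333: the density bound is (1/2) · 110889/2 = 110889/4 ≈ 27722.25. The integer-valued extremum is e(T(333, 2)) = 27722, which is strictly less than the density bound 110889/4 since 2 ∤ 333 (the parts of T(333, 2) cannot all be equal).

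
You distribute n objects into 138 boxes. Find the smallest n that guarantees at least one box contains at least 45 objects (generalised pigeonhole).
n = (45 − 1)·138 + 1 = 6073

By the generalised pigeonhole principle, to guarantee some box contains ≥ r objects we need more than (r − 1) · k objects total. Threshold: n = (r − 1) · k + 1. With r = 45 and k = 138: n = 44 · 138 + 1 = 6072 + 1 = 6073. For n = 6072 = 44 · 138, we can put exactly 44 objects in every box, avoiding 45 in any single one — so 6073 is tight.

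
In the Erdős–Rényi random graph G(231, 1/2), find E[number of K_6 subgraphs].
E[# K_6] = C(231, 6) · (1/2)^C(6, 2) = 197656884271 / 2^15 ≈ 6032009.407684

For each 6-subset S of vertices (there are C(231, 6) = 197656884271 such S), let X_S = 1 if S induces a K_6 (all C(6, 2) = 15 edges present). Then P(X_S = 1) = (1/2)^15 = 1/32768. By linearity of expectation, E[# K_6] = C(231, 6) · (1/2)^15 = 197656884271 / 32768 ≈ 6032009.407684.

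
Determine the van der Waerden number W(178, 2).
W(178, 2) = 178 + 1 = 179

A 2-term AP is any pair of integers, so a monochromatic 2-AP exists iff some colour is used at least twice. With 178 colours, the colouring i ↦ i on {1, ..., 178} uses each colour once, avoiding any monochromatic pair, so W(178, 2) > 178. For {1, ..., 179}, pigeonhole forces two integers of the same colour, which form a monochromatic 2-AP. Hence W(178, 2) = 179.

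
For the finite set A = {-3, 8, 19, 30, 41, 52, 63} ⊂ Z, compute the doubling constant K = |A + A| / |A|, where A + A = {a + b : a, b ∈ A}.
K = |A + A| / |A| = 13/7

Enumerate A + A = {a + b : a, b ∈ A}. With |A| = 7, there are |A|^2 = 49 ordered sum pairs; collecting distinct values, A + A = {-6, 5, 16, 27, 38, 49, 60, 71, 82, 93, 104, 115, 126}, so |A + A| = 13. Thus K = 13/7. Here |A + A| = 2|A| − 1 = 13, the minimum possible — so K = 13/7 is minimal, which holds iff A is an arithmetic progression.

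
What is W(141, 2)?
W(141, 2) = 141 + 1 = 142

A 2-term AP is any pair of integers, so a monochromatic 2-AP exists iff some colour is used at least twice. With 141 colours, the colouring i ↦ i on {1, ..., 141} uses each colour once, avoiding any monochromatic pair, so W(141, 2) > 141. For {1, ..., 142}, pigeonhole forces two integers of the same colour, which form a monochromatic 2-AP. Hence W(141, 2) = 142.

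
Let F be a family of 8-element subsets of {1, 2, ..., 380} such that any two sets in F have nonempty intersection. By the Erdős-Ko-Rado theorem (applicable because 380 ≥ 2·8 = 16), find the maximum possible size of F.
max |F| = C(379, 7) = 210785809612950

The Erdős-Ko-Rado theorem states: for n ≥ 2k, an intersecting family of k-subsets of an n-element set has size at most C(n − 1, k − 1), with equality for 'star' families {A ⊆ [n] : |A| = k, i ∈ A} (fix an element i). For n = 380, k = 8: C(379, 7) = 210785809612950.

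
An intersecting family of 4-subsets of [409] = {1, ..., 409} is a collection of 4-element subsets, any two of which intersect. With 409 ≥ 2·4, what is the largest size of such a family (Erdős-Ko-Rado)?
max |F| = C(408, 3) = 11236456

The Erdős-Ko-Rado theorem states: for n ≥ 2k, an intersecting family of k-subsets of an n-element set has size at most C(n − 1, k − 1), with equality for 'star' families {A ⊆ [n] : |A| = k, i ∈ A} (fix an element i). For n = 409, k = 4: C(408, 3) = 11236456.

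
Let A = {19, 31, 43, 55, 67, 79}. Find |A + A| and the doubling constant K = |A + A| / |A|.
K = |A + A| / |A| = 11/6

Enumerate A + A = {a + b : a, b ∈ A}. With |A| = 6, there are |A|^2 = 36 ordered sum pairs; collecting distinct values, A + A = {38, 50, 62, 74, 86, 98, 110, 122, 134, 146, 158}, so |A + A| = 11. Thus K = 11/6. Here |A + A| = 2|A| − 1 = 11, the minimum possible — so K = 11/6 is minimal, which holds iff A is an arithmetic progression.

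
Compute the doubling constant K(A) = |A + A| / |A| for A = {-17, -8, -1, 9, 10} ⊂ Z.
K = |A + A| / |A| = 15/5 = 3

Enumerate A + A = {a + b : a, b ∈ A}. With |A| = 5, there are |A|^2 = 25 ordered sum pairs; collecting distinct values, A + A = {-34, -25, -18, -16, -9, -8, -7, -2, 1, 2, 8, 9, 18, 19, 20}, so |A + A| = 15. Thus K = 15/5 = 3. For comparison, the minimum possible |A + A| over all 5-element sets is 2·5 − 1 = 9 (so min K = 9/5), attained only by arithmetic progressions.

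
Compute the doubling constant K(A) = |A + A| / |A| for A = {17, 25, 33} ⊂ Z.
K = |A + A| / |A| = 5/3

Enumerate A + A = {a + b : a, b ∈ A}. With |A| = 3, there are |A|^2 = 9 ordered sum pairs; collecting distinct values, A + A = {34, 42, 50, 58, 66}, so |A + A| = 5. Thus K = 5/3. Here |A + A| = 2|A| − 1 = 5, the minimum possible — so K = 5/3 is minimal, which holds iff A is an arithmetic progression.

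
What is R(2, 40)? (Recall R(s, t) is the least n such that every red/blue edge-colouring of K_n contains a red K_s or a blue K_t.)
R(2, 40) = 40

R(2, k) = k for all k ≥ 2: in a 2-colouring of K_k, either some edge is red (a red K_2) or all edges are blue (a blue K_k). And K_{39} coloured all-blue has no blue K_40, so R(2, 40) > 39. Hence R(2, 40) = 40.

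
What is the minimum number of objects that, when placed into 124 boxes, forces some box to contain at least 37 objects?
n = (37 − 1)·124 + 1 = 4465

By the generalised pigeonhole principle, to guarantee some box contains ≥ r objects we need more than (r − 1) · k objects total. Threshold: n = (r − 1) · k + 1. With r = 37 and k = 124: n = 36 · 124 + 1 = 4464 + 1 = 4465. For n = 4464 = 36 · 124, we can put exactly 36 objects in every box, avoiding 37 in any single one — so 4465 is tight.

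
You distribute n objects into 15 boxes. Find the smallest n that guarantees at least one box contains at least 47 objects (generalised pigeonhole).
n = (47 − 1)·15 + 1 = 691

By the generalised pigeonhole principle, to guarantee some box contains ≥ r objects we need more than (r − 1) · k objects total. Threshold: n = (r − 1) · k + 1. With r = 47 and k = 15: n = 46 · 15 + 1 = 690 + 1 = 691. For n = 690 = 46 · 15, we can put exactly 46 objects in every box, avoiding 47 in any single one — so 691 is tight.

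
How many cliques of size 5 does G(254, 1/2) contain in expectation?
E[# K_5] = C(254, 5) · (1/2)^C(5, 2) = 8468125050 / 2^10 = 4234062525/512 ≈ 8269653.369141

For each 5-subset S of vertices (there are C(254, 5) = 8468125050 such S), let X_S = 1 if S induces a K_5 (all C(5, 2) = 10 edges present). Then P(X_S = 1) = (1/2)^10 = 1/1024. By linearity of expectation, E[# K_5] = C(254, 5) · (1/2)^10 = 8468125050 / 1024 = 4234062525/512 ≈ 8269653.369141.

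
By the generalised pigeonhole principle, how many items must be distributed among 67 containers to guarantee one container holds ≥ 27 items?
n = (27 − 1)·67 + 1 = 1743

By the generalised pigeonhole principle, to guarantee some box contains ≥ r objects we need more than (r − 1) · k objects total. Threshold: n = (r − 1) · k + 1. With r = 27 and k = 67: n = 26 · 67 + 1 = 1742 + 1 = 1743. For n = 1742 = 26 · 67, we can put exactly 26 objects in every box, avoiding 27 in any single one — so 1743 is tight.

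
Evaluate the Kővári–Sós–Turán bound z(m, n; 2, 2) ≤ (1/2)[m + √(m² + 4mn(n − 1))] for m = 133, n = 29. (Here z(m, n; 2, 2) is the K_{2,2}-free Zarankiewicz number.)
z(133, 29; 2, 2) ≤ (1/2)[133 + √(133² + 4·133·29·28)] = (1/2)[133 + √449673] = 401.7883

Kővári–Sós–Turán: let r_1, ..., r_133 be the row sums and z = Σ r_i the total number of 1s. Each pair of columns can share at most one row with both entries 1 (else a 2×2 all-ones block appears), so Σ_i C(r_i, 2) ≤ C(29, 2) = 406. By convexity Σ_i C(r_i, 2) ≥ 133·C(z/133, 2) = z(z − 133)/(2·133), giving z² − 133z − 133·29·28 ≤ 0 and hence z ≤ (1/2)[133 + √(17689 + 4·107996)] = (1/2)[133 + √449673] ≈ (1/2)(133 + 670.5766) = 401.7883.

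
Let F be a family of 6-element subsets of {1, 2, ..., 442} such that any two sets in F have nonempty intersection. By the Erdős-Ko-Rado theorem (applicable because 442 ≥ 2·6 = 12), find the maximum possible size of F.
max |F| = C(441, 5) = 135872037378

Erdős-Ko-Rado (1961): when n ≥ 2k, max |F| = C(n−1, k−1). The bound is attained by the star {A : i ∈ A} for any fixed i ∈ [n]. Here C(442−1, 6−1) = C(441, 5) = 135872037378.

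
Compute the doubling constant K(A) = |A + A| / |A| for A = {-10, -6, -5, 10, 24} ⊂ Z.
K = |A + A| / |A| = 15/5 = 3

Enumerate A + A = {a + b : a, b ∈ A}. With |A| = 5, there are |A|^2 = 25 ordered sum pairs; collecting distinct values, A + A = {-20, -16, -15, -12, -11, -10, 0, 4, 5, 14, 18, 19, 20, 34, 48}, so |A + A| = 15. Thus K = 15/5 = 3. For comparison, the minimum possible |A + A| over all 5-element sets is 2·5 − 1 = 9 (so min K = 9/5), attained only by arithmetic progressions.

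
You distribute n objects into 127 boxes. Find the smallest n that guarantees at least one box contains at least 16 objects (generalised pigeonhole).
n = (16 − 1)·127 + 1 = 1906

By the generalised pigeonhole principle, to guarantee some box contains ≥ r objects we need more than (r − 1) · k objects total. Threshold: n = (r − 1) · k + 1. With r = 16 and k = 127: n = 15 · 127 + 1 = 1905 + 1 = 1906. For n = 1905 = 15 · 127, we can put exactly 15 objects in every box, avoiding 16 in any single one — so 1906 is tight.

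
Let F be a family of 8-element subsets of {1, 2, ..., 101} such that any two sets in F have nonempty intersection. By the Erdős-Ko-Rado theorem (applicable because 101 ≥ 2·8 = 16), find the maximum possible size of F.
max |F| = C(100, 7) = 16007560800

The Erdős-Ko-Rado theorem states: for n ≥ 2k, an intersecting family of k-subsets of an n-element set has size at most C(n − 1, k − 1), with equality for 'star' families {A ⊆ [n] : |A| = k, i ∈ A} (fix an element i). For n = 101, k = 8: C(100, 7) = 16007560800.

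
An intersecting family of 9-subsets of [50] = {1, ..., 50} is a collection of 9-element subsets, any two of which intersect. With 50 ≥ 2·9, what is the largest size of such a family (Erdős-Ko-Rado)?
max |F| = C(49, 8) = 450978066

The Erdős-Ko-Rado theorem states: for n ≥ 2k, an intersecting family of k-subsets of an n-element set has size at most C(n − 1, k − 1), with equality for 'star' families {A ⊆ [n] : |A| = k, i ∈ A} (fix an element i). For n = 50, k = 9: C(49, 8) = 450978066.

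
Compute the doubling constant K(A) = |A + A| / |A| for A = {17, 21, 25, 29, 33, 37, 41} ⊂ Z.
K = |A + A| / |A| = 13/7

Enumerate A + A = {a + b : a, b ∈ A}. With |A| = 7, there are |A|^2 = 49 ordered sum pairs; collecting distinct values, A + A = {34, 38, 42, 46, 50, 54, 58, 62, 66, 70, 74, 78, 82}, so |A + A| = 13. Thus K = 13/7. Here |A + A| = 2|A| − 1 = 13, the minimum possible — so K = 13/7 is minimal, which holds iff A is an arithmetic progression.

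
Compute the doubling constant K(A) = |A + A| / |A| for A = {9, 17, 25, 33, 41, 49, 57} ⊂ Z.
K = |A + A| / |A| = 13/7

Enumerate A + A = {a + b : a, b ∈ A}. With |A| = 7, there are |A|^2 = 49 ordered sum pairs; collecting distinct values, A + A = {18, 26, 34, 42, 50, 58, 66, 74, 82, 90, 98, 106, 114}, so |A + A| = 13. Thus K = 13/7. Here |A + A| = 2|A| − 1 = 13, the minimum possible — so K = 13/7 is minimal, which holds iff A is an arithmetic progression.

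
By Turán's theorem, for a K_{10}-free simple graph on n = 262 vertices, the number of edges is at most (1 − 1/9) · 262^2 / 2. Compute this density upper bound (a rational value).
Turán density bound = (8/9) · 262^2/2 = 274576/9 ≈ 30508.4444

Turán's theorem: ex(n, K_{r+1}) is achieved by the complete r-partite Turán graph T(n, r) with parts as balanced as possible, and is at most (1 − 1/r) · n^2/2. For r = 9, n = 262: the density bound is (8/9) · 68644/2 = 274576/9 ≈ 30508.4444. The integer-valued extremum is e(T(262, 9)) = 30508, which is strictly less than the density bound 274576/9 since 9 ∤ 262 (the parts of T(262, 9) cannot all be equal).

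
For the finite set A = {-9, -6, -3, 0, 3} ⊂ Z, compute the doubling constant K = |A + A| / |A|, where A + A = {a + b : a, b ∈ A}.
K = |A + A| / |A| = 9/5

Enumerate A + A = {a + b : a, b ∈ A}. With |A| = 5, there are |A|^2 = 25 ordered sum pairs; collecting distinct values, A + A = {-18, -15, -12, -9, -6, -3, 0, 3, 6}, so |A + A| = 9. Thus K = 9/5. Here |A + A| = 2|A| − 1 = 9, the minimum possible — so K = 9/5 is minimal, which holds iff A is an arithmetic progression.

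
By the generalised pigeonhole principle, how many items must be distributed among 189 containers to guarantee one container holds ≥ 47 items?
n = (47 − 1)·189 + 1 = 8695

By the generalised pigeonhole principle, to guarantee some box contains ≥ r objects we need more than (r − 1) · k objects total. Threshold: n = (r − 1) · k + 1. With r = 47 and k = 189: n = 46 · 189 + 1 = 8694 + 1 = 8695. For n = 8694 = 46 · 189, we can put exactly 46 objects in every box, avoiding 47 in any single one — so 8695 is tight.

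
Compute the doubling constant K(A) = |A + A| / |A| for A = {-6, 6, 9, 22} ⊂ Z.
K = |A + A| / |A| = 10/4 = 5/2

Enumerate A + A = {a + b : a, b ∈ A}. With |A| = 4, there are |A|^2 = 16 ordered sum pairs; collecting distinct values, A + A = {-12, 0, 3, 12, 15, 16, 18, 28, 31, 44}, so |A + A| = 10. Thus K = 10/4 = 5/2. For comparison, the minimum possible |A + A| over all 4-element sets is 2·4 − 1 = 7 (so min K = 7/4), attained only by arithmetic progressions.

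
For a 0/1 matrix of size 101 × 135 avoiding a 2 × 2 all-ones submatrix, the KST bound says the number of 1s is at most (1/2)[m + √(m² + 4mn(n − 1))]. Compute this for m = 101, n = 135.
z(101, 135; 2, 2) ≤ (1/2)[101 + √(101² + 4·101·135·134)] = (1/2)[101 + √7318561] = 1403.142

Kővári–Sós–Turán: let r_1, ..., r_101 be the row sums and z = Σ r_i the total number of 1s. Each pair of columns can share at most one row with both entries 1 (else a 2×2 all-ones block appears), so Σ_i C(r_i, 2) ≤ C(135, 2) = 9045. By convexity Σ_i C(r_i, 2) ≥ 101·C(z/101, 2) = z(z − 101)/(2·101), giving z² − 101z − 101·135·134 ≤ 0 and hence z ≤ (1/2)[101 + √(10201 + 4·1827090)] = (1/2)[101 + √7318561] ≈ (1/2)(101 + 2705.2839) = 1403.142.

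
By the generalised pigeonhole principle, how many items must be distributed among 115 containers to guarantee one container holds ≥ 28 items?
n = (28 − 1)·115 + 1 = 3106

By the generalised pigeonhole principle, to guarantee some box contains ≥ r objects we need more than (r − 1) · k objects total. Threshold: n = (r − 1) · k + 1. With r = 28 and k = 115: n = 27 · 115 + 1 = 3105 + 1 = 3106. For n = 3105 = 27 · 115, we can put exactly 27 objects in every box, avoiding 28 in any single one — so 3106 is tight.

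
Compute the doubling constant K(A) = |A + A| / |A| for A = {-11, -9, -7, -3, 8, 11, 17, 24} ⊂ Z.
K = |A + A| / |A| = 33/8

Enumerate A + A = {a + b : a, b ∈ A}. With |A| = 8, there are |A|^2 = 64 ordered sum pairs; collecting distinct values, A + A = {-22, -20, -18, -16, -14, -12, -10, -6, -3, -1, 0, 1, 2, 4, 5, 6, 8, 10, 13, 14, 15, 16, 17, 19, 21, 22, 25, 28, 32, 34, 35, 41, 48}, so |A + A| = 33. Thus K = 33/8. For comparison, the minimum possible |A + A| over all 8-element sets is 2·8 − 1 = 15 (so min K = 15/8), attained only by arithmetic progressions.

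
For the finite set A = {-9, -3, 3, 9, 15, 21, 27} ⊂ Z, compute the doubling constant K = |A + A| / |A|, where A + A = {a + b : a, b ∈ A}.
K = |A + A| / |A| = 13/7

Enumerate A + A = {a + b : a, b ∈ A}. With |A| = 7, there are |A|^2 = 49 ordered sum pairs; collecting distinct values, A + A = {-18, -12, -6, 0, 6, 12, 18, 24, 30, 36, 42, 48, 54}, so |A + A| = 13. Thus K = 13/7. Here |A + A| = 2|A| − 1 = 13, the minimum possible — so K = 13/7 is minimal, which holds iff A is an arithmetic progression.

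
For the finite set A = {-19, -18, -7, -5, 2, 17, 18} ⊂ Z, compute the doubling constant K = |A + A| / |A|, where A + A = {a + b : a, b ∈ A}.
K = |A + A| / |A| = 27/7

Enumerate A + A = {a + b : a, b ∈ A}. With |A| = 7, there are |A|^2 = 49 ordered sum pairs; collecting distinct values, A + A = {-38, -37, -36, -26, -25, -24, -23, -17, -16, -14, -12, -10, -5, -3, -2, -1, 0, 4, 10, 11, 12, 13, 19, 20, 34, 35, 36}, so |A + A| = 27. Thus K = 27/7. For comparison, the minimum possible |A + A| over all 7-element sets is 2·7 − 1 = 13 (so min K = 13/7), attained only by arithmetic progressions.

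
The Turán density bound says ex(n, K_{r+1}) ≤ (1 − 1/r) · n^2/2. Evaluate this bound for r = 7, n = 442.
Turán density bound = (6/7) · 442^2/2 = 586092/7 ≈ 83727.4286

Turán's theorem: ex(n, K_{r+1}) is achieved by the complete r-partite Turán graph T(n, r) with parts as balanced as possible, and is at most (1 − 1/r) · n^2/2. For r = 7, n = 442: the density bound is (6/7) · 195364/2 = 586092/7 ≈ 83727.4286. The integer-valued extremum is e(T(442, 7)) = 83727, which is strictly less than the density bound 586092/7 since 7 ∤ 442 (the parts of T(442, 7) cannot all be equal).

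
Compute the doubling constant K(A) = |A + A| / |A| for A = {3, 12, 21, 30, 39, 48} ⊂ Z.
K = |A + A| / |A| = 11/6

Enumerate A + A = {a + b : a, b ∈ A}. With |A| = 6, there are |A|^2 = 36 ordered sum pairs; collecting distinct values, A + A = {6, 15, 24, 33, 42, 51, 60, 69, 78, 87, 96}, so |A + A| = 11. Thus K = 11/6. Here |A + A| = 2|A| − 1 = 11, the minimum possible — so K = 11/6 is minimal, which holds iff A is an arithmetic progression.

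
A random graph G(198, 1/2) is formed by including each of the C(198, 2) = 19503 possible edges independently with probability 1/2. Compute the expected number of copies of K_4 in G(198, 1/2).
E[# K_4] = C(198, 4) · (1/2)^C(4, 2) = 62117055 / 2^6 = 970578.984375

For each 4-subset S of vertices (there are C(198, 4) = 62117055 such S), let X_S = 1 if S induces a K_4 (all C(4, 2) = 6 edges present). Then P(X_S = 1) = (1/2)^6 = 1/64. By linearity of expectation, E[# K_4] = C(198, 4) · (1/2)^6 = 62117055 / 64 = 970578.984375.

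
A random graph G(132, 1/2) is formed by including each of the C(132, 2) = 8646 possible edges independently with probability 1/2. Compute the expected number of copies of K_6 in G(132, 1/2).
E[# K_6] = C(132, 6) · (1/2)^C(6, 2) = 6547258432 / 2^15 = 102300913/512 ≈ 199806.470703

For each 6-subset S of vertices (there are C(132, 6) = 6547258432 such S), let X_S = 1 if S induces a K_6 (all C(6, 2) = 15 edges present). Then P(X_S = 1) = (1/2)^15 = 1/32768. By linearity of expectation, E[# K_6] = C(132, 6) · (1/2)^15 = 6547258432 / 32768 = 102300913/512 ≈ 199806.470703.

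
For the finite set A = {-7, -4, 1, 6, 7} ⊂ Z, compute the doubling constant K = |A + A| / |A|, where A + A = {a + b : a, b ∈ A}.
K = |A + A| / |A| = 14/5

Enumerate A + A = {a + b : a, b ∈ A}. With |A| = 5, there are |A|^2 = 25 ordered sum pairs; collecting distinct values, A + A = {-14, -11, -8, -6, -3, -1, 0, 2, 3, 7, 8, 12, 13, 14}, so |A + A| = 14. Thus K = 14/5. For comparison, the minimum possible |A + A| over all 5-element sets is 2·5 − 1 = 9 (so min K = 9/5), attained only by arithmetic progressions.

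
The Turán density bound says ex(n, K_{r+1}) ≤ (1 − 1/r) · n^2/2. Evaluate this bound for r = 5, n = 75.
Turán density bound = (4/5) · 75^2/2 = 2250

Turán's theorem: ex(n, K_{r+1}) is achieved by the complete r-partite Turán graph T(n, r) with parts as balanced as possible, and is at most (1 − 1/r) · n^2/2. For r = 5, n = 75: the density bound is (4/5) · 5625/2 = 2250. Since 5 ∣ 75, the Turán graph T(75, 5) has parts of equal size 15, and its edge count e(T(75, 5)) = 2250 attains the density bound exactly.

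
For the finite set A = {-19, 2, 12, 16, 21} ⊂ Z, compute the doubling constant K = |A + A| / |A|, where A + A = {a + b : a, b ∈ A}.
K = |A + A| / |A| = 15/5 = 3

Enumerate A + A = {a + b : a, b ∈ A}. With |A| = 5, there are |A|^2 = 25 ordered sum pairs; collecting distinct values, A + A = {-38, -17, -7, -3, 2, 4, 14, 18, 23, 24, 28, 32, 33, 37, 42}, so |A + A| = 15. Thus K = 15/5 = 3. For comparison, the minimum possible |A + A| over all 5-element sets is 2·5 − 1 = 9 (so min K = 9/5), attained only by arithmetic progressions.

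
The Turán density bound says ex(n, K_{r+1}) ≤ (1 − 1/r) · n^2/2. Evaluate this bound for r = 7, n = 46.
Turán density bound = (6/7) · 46^2/2 = 6348/7 ≈ 906.8571

Turán's theorem: ex(n, K_{r+1}) is achieved by the complete r-partite Turán graph T(n, r) with parts as balanced as possible, and is at most (1 − 1/r) · n^2/2. For r = 7, n = 46: the density bound is (6/7) · 2116/2 = 6348/7 ≈ 906.8571. The integer-valued extremum is e(T(46, 7)) = 906, which is strictly less than the density bound 6348/7 since 7 ∤ 46 (the parts of T(46, 7) cannot all be equal).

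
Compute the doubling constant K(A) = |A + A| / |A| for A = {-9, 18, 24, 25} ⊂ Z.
K = |A + A| / |A| = 10/4 = 5/2

Enumerate A + A = {a + b : a, b ∈ A}. With |A| = 4, there are |A|^2 = 16 ordered sum pairs; collecting distinct values, A + A = {-18, 9, 15, 16, 36, 42, 43, 48, 49, 50}, so |A + A| = 10. Thus K = 10/4 = 5/2. For comparison, the minimum possible |A + A| over all 4-element sets is 2·4 − 1 = 7 (so min K = 7/4), attained only by arithmetic progressions.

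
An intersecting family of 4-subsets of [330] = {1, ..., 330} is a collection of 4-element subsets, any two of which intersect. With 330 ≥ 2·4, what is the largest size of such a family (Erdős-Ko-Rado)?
max |F| = C(329, 3) = 5881204

The Erdős-Ko-Rado theorem states: for n ≥ 2k, an intersecting family of k-subsets of an n-element set has size at most C(n − 1, k − 1), with equality for 'star' families {A ⊆ [n] : |A| = k, i ∈ A} (fix an element i). For n = 330, k = 4: C(329, 3) = 5881204.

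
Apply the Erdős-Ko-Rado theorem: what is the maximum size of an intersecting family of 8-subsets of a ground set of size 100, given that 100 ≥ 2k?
max |F| = C(99, 7) = 14887031544

Erdős-Ko-Rado (1961): when n ≥ 2k, max |F| = C(n−1, k−1). The bound is attained by the star {A : i ∈ A} for any fixed i ∈ [n]. Here C(100−1, 8−1) = C(99, 7) = 14887031544.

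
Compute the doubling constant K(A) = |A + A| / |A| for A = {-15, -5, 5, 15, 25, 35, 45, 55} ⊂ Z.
K = |A + A| / |A| = 15/8

Enumerate A + A = {a + b : a, b ∈ A}. With |A| = 8, there are |A|^2 = 64 ordered sum pairs; collecting distinct values, A + A = {-30, -20, -10, 0, 10, 20, 30, 40, 50, 60, 70, 80, 90, 100, 110}, so |A + A| = 15. Thus K = 15/8. Here |A + A| = 2|A| − 1 = 15, the minimum possible — so K = 15/8 is minimal, which holds iff A is an arithmetic progression.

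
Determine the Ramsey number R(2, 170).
R(2, 170) = 170

R(2, k) = k for all k ≥ 2: in a 2-colouring of K_k, either some edge is red (a red K_2) or all edges are blue (a blue K_k). And K_{169} coloured all-blue has no blue K_170, so R(2, 170) > 169. Hence R(2, 170) = 170.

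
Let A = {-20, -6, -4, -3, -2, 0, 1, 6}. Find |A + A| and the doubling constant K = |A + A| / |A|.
K = |A + A| / |A| = 27/8

Enumerate A + A = {a + b : a, b ∈ A}. With |A| = 8, there are |A|^2 = 64 ordered sum pairs; collecting distinct values, A + A = {-40, -26, -24, -23, -22, -20, -19, -14, -12, -10, -9, -8, -7, -6, -5, -4, -3, -2, -1, 0, 1, 2, 3, 4, 6, 7, 12}, so |A + A| = 27. Thus K = 27/8. For comparison, the minimum possible |A + A| over all 8-element sets is 2·8 − 1 = 15 (so min K = 15/8), attained only by arithmetic progressions.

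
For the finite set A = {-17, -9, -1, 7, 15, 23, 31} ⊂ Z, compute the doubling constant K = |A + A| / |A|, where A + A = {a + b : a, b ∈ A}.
K = |A + A| / |A| = 13/7

Enumerate A + A = {a + b : a, b ∈ A}. With |A| = 7, there are |A|^2 = 49 ordered sum pairs; collecting distinct values, A + A = {-34, -26, -18, -10, -2, 6, 14, 22, 30, 38, 46, 54, 62}, so |A + A| = 13. Thus K = 13/7. Here |A + A| = 2|A| − 1 = 13, the minimum possible — so K = 13/7 is minimal, which holds iff A is an arithmetic progression.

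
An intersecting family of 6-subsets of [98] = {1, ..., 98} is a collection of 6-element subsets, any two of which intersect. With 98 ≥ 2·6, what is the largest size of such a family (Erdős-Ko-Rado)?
max |F| = C(97, 5) = 64446024

The Erdős-Ko-Rado theorem states: for n ≥ 2k, an intersecting family of k-subsets of an n-element set has size at most C(n − 1, k − 1), with equality for 'star' families {A ⊆ [n] : |A| = k, i ∈ A} (fix an element i). For n = 98, k = 6: C(97, 5) = 64446024.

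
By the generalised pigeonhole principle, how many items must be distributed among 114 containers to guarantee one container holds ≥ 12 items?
n = (12 − 1)·114 + 1 = 1255

By the generalised pigeonhole principle, to guarantee some box contains ≥ r objects we need more than (r − 1) · k objects total. Threshold: n = (r − 1) · k + 1. With r = 12 and k = 114: n = 11 · 114 + 1 = 1254 + 1 = 1255. For n = 1254 = 11 · 114, we can put exactly 11 objects in every box, avoiding 12 in any single one — so 1255 is tight.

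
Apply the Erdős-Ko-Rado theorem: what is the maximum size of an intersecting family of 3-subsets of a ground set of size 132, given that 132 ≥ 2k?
max |F| = C(131, 2) = 8515

The Erdős-Ko-Rado theorem states: for n ≥ 2k, an intersecting family of k-subsets of an n-element set has size at most C(n − 1, k − 1), with equality for 'star' families {A ⊆ [n] : |A| = k, i ∈ A} (fix an element i). For n = 132, k = 3: C(131, 2) = 8515.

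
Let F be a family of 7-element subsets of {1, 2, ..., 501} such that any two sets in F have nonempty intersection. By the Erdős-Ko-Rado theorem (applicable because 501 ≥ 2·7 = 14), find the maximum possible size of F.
max |F| = C(500, 6) = 21057686727000

Erdős-Ko-Rado (1961): when n ≥ 2k, max |F| = C(n−1, k−1). The bound is attained by the star {A : i ∈ A} for any fixed i ∈ [n]. Here C(501−1, 7−1) = C(500, 6) = 21057686727000.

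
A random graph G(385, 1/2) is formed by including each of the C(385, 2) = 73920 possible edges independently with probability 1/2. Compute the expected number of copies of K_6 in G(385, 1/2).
E[# K_6] = C(385, 6) · (1/2)^C(6, 2) = 4349408176960 / 2^15 = 67959502765/512 ≈ 132733403.837891

For each 6-subset S of vertices (there are C(385, 6) = 4349408176960 such S), let X_S = 1 if S induces a K_6 (all C(6, 2) = 15 edges present). Then P(X_S = 1) = (1/2)^15 = 1/32768. By linearity of expectation, E[# K_6] = C(385, 6) · (1/2)^15 = 4349408176960 / 32768 = 67959502765/512 ≈ 132733403.837891.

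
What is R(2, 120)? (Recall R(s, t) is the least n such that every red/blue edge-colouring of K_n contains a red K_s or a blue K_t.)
R(2, 120) = 120

R(2, k) = k for all k ≥ 2: in a 2-colouring of K_k, either some edge is red (a red K_2) or all edges are blue (a blue K_k). And K_{119} coloured all-blue has no blue K_120, so R(2, 120) > 119. Hence R(2, 120) = 120.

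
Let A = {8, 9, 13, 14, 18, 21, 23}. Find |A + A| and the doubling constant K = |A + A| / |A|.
K = |A + A| / |A| = 22/7

Enumerate A + A = {a + b : a, b ∈ A}. With |A| = 7, there are |A|^2 = 49 ordered sum pairs; collecting distinct values, A + A = {16, 17, 18, 21, 22, 23, 26, 27, 28, 29, 30, 31, 32, 34, 35, 36, 37, 39, 41, 42, 44, 46}, so |A + A| = 22. Thus K = 22/7. For comparison, the minimum possible |A + A| over all 7-element sets is 2·7 − 1 = 13 (so min K = 13/7), attained only by arithmetic progressions.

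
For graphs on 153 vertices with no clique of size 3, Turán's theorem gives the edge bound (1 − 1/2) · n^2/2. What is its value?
Turán density bound = (1/2) · 153^2/2 = 23409/4 ≈ 5852.25

Turán's theorem: ex(n, K_{r+1}) is achieved by the complete r-partite Turán graph T(n, r) with parts as balanced as possible, and is at most (1 − 1/r) · n^2/2. For r = 2, n = 153: the density bound is (1/2) · 23409/2 = 23409/4 ≈ 5852.25. The integer-valued extremum is e(T(153, 2)) = 5852, which is strictly less than the density bound 23409/4 since 2 ∤ 153 (the parts of T(153, 2) cannot all be equal).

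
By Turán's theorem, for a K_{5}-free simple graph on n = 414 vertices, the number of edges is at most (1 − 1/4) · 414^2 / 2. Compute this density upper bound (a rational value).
Turán density bound = (3/4) · 414^2/2 = 128547/2 ≈ 64273.5

Turán's theorem: ex(n, K_{r+1}) is achieved by the complete r-partite Turán graph T(n, r) with parts as balanced as possible, and is at most (1 − 1/r) · n^2/2. For r = 4, n = 414: the density bound is (3/4) · 171396/2 = 128547/2 ≈ 64273.5. The integer-valued extremum is e(T(414, 4)) = 64273, which is strictly less than the density bound 128547/2 since 4 ∤ 414 (the parts of T(414, 4) cannot all be equal).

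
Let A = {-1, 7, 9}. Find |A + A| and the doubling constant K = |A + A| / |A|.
K = |A + A| / |A| = 6/3 = 2

Enumerate A + A = {a + b : a, b ∈ A}. With |A| = 3, there are |A|^2 = 9 ordered sum pairs; collecting distinct values, A + A = {-2, 6, 8, 14, 16, 18}, so |A + A| = 6. Thus K = 6/3 = 2. For comparison, the minimum possible |A + A| over all 3-element sets is 2·3 − 1 = 5 (so min K = 5/3), attained only by arithmetic progressions.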